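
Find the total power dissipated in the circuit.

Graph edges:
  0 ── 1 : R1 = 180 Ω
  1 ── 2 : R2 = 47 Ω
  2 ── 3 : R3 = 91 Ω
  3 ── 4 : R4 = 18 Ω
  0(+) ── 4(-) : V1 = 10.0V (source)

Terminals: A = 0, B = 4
Nodal analysis, taking node 4 as the 0 V reference.
Source V1 fixes V_0 = 10 V.
KCL at each unknown node (sum of currents leaving = 0; resistances in Ω):
  Node 1: (V_1 - 10)/180 + (V_1 - V_2)/47 = 0
  Node 2: (V_2 - V_1)/47 + (V_2 - V_3)/91 = 0
  Node 3: (V_3 - V_2)/91 + (V_3 - 0)/18 = 0
Collecting terms (coefficients in siemens):
  0.02683·V_1 - 0.02128·V_2 = 0.05556
  0.03227·V_2 - 0.02128·V_1 - 0.01099·V_3 = 0
  0.06654·V_3 - 0.01099·V_2 = 0
Solving these 3 simultaneous equations (Gaussian elimination) gives:
  V_1 = 4.643 V, V_2 = 3.244 V, V_3 = 0.5357 V
Power in each resistor, P = (ΔV)²/R:
  P_R1 = (10 - 4.643)²/180 = 0.1594 W
  P_R2 = (4.643 - 3.244)²/47 = 0.04163 W
  P_R3 = (3.244 - 0.5357)²/91 = 0.08061 W
  P_R4 = (0.5357 - 0)²/18 = 0.01594 W
P_total = P_R1 + P_R2 + P_R3 + P_R4 = 0.2976 W

Final answer: 0.2976 W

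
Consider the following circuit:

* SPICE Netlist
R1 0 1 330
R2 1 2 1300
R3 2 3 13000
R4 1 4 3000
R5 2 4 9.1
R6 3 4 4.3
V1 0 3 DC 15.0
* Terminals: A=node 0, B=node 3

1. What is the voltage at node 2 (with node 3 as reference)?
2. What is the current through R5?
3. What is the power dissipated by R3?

Nodal analysis, taking node 3 as the 0 V reference.
Source V1 fixes V_0 = 15 V.
KCL at each unknown node (sum of currents leaving = 0; resistances in Ω):
  Node 1: (V_1 - 15)/330 + (V_1 - V_2)/1300 + (V_1 - V_4)/3000 = 0
  Node 2: (V_2 - V_1)/1300 + (V_2 - 0)/13000 + (V_2 - V_4)/9.1 = 0
  Node 4: (V_4 - V_1)/3000 + (V_4 - V_2)/9.1 + (V_4 - 0)/4.3 = 0
Collecting terms (coefficients in siemens):
  0.004133·V_1 - 0.0007692·V_2 - 0.0003333·V_4 = 0.04545
  0.1107·V_2 - 0.0007692·V_1 - 0.1099·V_4 = 0
  0.3428·V_4 - 0.0003333·V_1 - 0.1099·V_2 = 0
Solving these 3 simultaneous equations (Gaussian elimination) gives:
  V_1 = 11.03 V, V_2 = 0.1279 V, V_4 = 0.05174 V
Part 1:
  Read off the nodal solution: V_2 = 0.1279 V
Part 2:
  I_R5 = (V_2 - V_4)/R5 = (0.1279 - 0.05174)/9.1 = 0.008374 A
  Magnitude: I_R5 = 0.008374 A
Part 3:
  I_R3 = (V_2 - V_3)/R3 = (0.1279 - 0)/13000 = 0.000009841 A
  P_R3 = I_R3² × R3 = (0.000009841)² × 13000 = 0.000001259 W

Final answers:
1. V_2 = 0.1279 V
2. I_R5 = 0.008374 A
3. P_R3 = 1.259e-06 W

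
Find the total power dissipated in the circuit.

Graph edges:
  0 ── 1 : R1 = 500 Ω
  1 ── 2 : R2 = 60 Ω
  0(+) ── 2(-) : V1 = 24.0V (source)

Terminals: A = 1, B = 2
Nodal analysis, taking node 2 as the 0 V reference.
Source V1 fixes V_0 = 24 V.
KCL at each unknown node (sum of currents leaving = 0; resistances in Ω):
  Node 1: (V_1 - 24)/500 + (V_1 - 0)/60 = 0
Collecting terms: 0.01867 × V_1 = 0.048  =>  V_1 = 2.571 V
Power in each resistor, P = (ΔV)²/R:
  P_R1 = (24 - 2.571)²/500 = 0.9184 W
  P_R2 = (2.571 - 0)²/60 = 0.1102 W
P_total = P_R1 + P_R2 = 1.029 W

Final answer: 1.029 W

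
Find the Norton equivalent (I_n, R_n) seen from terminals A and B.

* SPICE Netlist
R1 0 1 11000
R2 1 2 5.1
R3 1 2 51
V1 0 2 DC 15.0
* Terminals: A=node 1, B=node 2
Find the Thévenin equivalent first; then I_n = V_th/R_th and R_n = R_th.
Step 1 — V_th is the open-circuit voltage V_A - V_B (nothing connected across the terminals).
Nodal analysis, taking node 2 as the 0 V reference.
Source V1 fixes V_0 = 15 V.
KCL at each unknown node (sum of currents leaving = 0; resistances in Ω):
  Node 1: (V_1 - 15)/11000 + (V_1 - 0)/5.1 + (V_1 - 0)/51 = 0
Collecting terms: 0.2158 × V_1 = 0.001364  =>  V_1 = 0.00632 V
V_th = V_1 - V_2 = 0.00632 - 0 = 0.00632 V
Step 2 — R_th: zero the source — replace V1 by a short circuit (node 2 merges into node 0) — and find the resistance seen between A (node 1) and B (node 0).
Reduce the network between node 1 (A) and node 0 (B) by series/parallel combination:
  Rp1 = R1 ‖ R2 ‖ R3 (parallel, all between nodes 0 and 1) = 1/(1/11000 + 1/5.1 + 1/51) = 4.634 Ω
R_th = 4.634 Ω
I_n = V_th/R_th = 0.00632/4.634 = 0.001364 A, and R_n = R_th = 4.634 Ω

Final answer: I_n = 0.001364 A, R_n = 4.634 Ω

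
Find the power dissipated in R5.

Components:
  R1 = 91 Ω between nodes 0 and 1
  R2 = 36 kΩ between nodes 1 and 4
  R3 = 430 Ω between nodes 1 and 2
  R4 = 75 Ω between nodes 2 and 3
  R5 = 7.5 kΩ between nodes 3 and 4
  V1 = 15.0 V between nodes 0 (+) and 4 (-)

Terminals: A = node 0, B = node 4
Nodal analysis, taking node 4 as the 0 V reference.
Source V1 fixes V_0 = 15 V.
KCL at each unknown node (sum of currents leaving = 0; resistances in Ω):
  Node 1: (V_1 - 15)/91 + (V_1 - 0)/36000 + (V_1 - V_2)/430 = 0
  Node 2: (V_2 - V_1)/430 + (V_2 - V_3)/75 = 0
  Node 3: (V_3 - V_2)/75 + (V_3 - 0)/7500 = 0
Collecting terms (coefficients in siemens):
  0.01334·V_1 - 0.002326·V_2 = 0.1648
  0.01566·V_2 - 0.002326·V_1 - 0.01333·V_3 = 0
  0.01347·V_3 - 0.01333·V_2 = 0
Solving these 3 simultaneous equations (Gaussian elimination) gives:
  V_1 = 14.79 V, V_2 = 14 V, V_3 = 13.86 V
I_R5 = (V_3 - V_4)/R5 = (13.86 - 0)/7500 = 0.001848 A
P_R5 = I_R5² × R5 = (0.001848)² × 7500 = 0.02562 W

Final answer: 0.02562 W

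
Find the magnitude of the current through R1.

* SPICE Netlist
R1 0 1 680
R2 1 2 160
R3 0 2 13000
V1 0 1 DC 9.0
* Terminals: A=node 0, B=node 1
Nodal analysis, taking node 1 as the 0 V reference.
Source V1 fixes V_0 = 9 V.
KCL at each unknown node (sum of currents leaving = 0; resistances in Ω):
  Node 2: (V_2 - 0)/160 + (V_2 - 9)/13000 = 0
Collecting terms: 0.006327 × V_2 = 0.0006923  =>  V_2 = 0.1094 V
I_R1 = (V_0 - V_1)/R1 = (9 - 0)/680 = 0.01324 A
|I_R1| = 0.01324 A

Final answer: |I_R1| = 0.01324 A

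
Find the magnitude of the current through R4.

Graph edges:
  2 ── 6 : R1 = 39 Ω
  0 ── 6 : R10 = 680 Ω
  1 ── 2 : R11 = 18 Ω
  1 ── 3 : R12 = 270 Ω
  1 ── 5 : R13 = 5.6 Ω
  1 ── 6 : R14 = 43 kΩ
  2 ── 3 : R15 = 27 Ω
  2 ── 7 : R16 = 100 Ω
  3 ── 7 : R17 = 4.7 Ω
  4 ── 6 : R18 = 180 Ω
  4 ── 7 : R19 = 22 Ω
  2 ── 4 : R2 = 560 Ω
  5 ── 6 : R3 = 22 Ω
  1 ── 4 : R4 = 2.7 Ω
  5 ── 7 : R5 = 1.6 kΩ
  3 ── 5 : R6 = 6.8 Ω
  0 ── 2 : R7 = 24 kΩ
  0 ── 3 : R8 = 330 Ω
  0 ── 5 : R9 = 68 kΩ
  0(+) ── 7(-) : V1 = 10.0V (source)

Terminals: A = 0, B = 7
Nodal analysis, taking node 7 as the 0 V reference.
Source V1 fixes V_0 = 10 V.
KCL at each unknown node (sum of currents leaving = 0; resistances in Ω):
  Node 1: (V_1 - V_4)/2.7 + (V_1 - V_2)/18 + (V_1 - V_3)/270 + (V_1 - V_5)/5.6 + (V_1 - V_6)/43000 = 0
  Node 2: (V_2 - V_6)/39 + (V_2 - V_4)/560 + (V_2 - 10)/24000 + (V_2 - V_1)/18 + (V_2 - V_3)/27 + (V_2 - 0)/100 = 0
  Node 3: (V_3 - V_5)/6.8 + (V_3 - 10)/330 + (V_3 - V_1)/270 + (V_3 - V_2)/27 + (V_3 - 0)/4.7 = 0
  Node 4: (V_4 - V_2)/560 + (V_4 - V_1)/2.7 + (V_4 - V_6)/180 + (V_4 - 0)/22 = 0
  Node 5: (V_5 - V_6)/22 + (V_5 - 0)/1600 + (V_5 - V_3)/6.8 + (V_5 - 10)/68000 + (V_5 - V_1)/5.6 = 0
  Node 6: (V_6 - V_2)/39 + (V_6 - V_5)/22 + (V_6 - 10)/680 + (V_6 - V_1)/43000 + (V_6 - V_4)/180 = 0
Collecting terms (coefficients in siemens):
  0.6082·V_1 - 0.05556·V_2 - 0.003704·V_3 - 0.3704·V_4 - 0.1786·V_5 - 0.00002326·V_6 = 0
  0.1301·V_2 - 0.05556·V_1 - 0.03704·V_3 - 0.001786·V_4 - 0.02564·V_6 = 0.0004167
  0.4036·V_3 - 0.003704·V_1 - 0.03704·V_2 - 0.1471·V_5 = 0.0303
  0.4232·V_4 - 0.3704·V_1 - 0.001786·V_2 - 0.005556·V_6 = 0
  0.3717·V_5 - 0.1786·V_1 - 0.1471·V_3 - 0.04545·V_6 = 0.0001471
  0.07814·V_6 - 0.00002326·V_1 - 0.02564·V_2 - 0.005556·V_4 - 0.04545·V_5 = 0.01471
Solving these 6 simultaneous equations (Gaussian elimination) gives:
  V_1 = 0.1712 V, V_2 = 0.2003 V, V_3 = 0.1659 V, V_4 = 0.1557 V
  V_5 = 0.1945 V, V_6 = 0.3782 V
I_R4 = (V_1 - V_4)/R4 = (0.1712 - 0.1557)/2.7 = 0.005761 A
|I_R4| = 0.005761 A

Final answer: |I_R4| = 0.005761 A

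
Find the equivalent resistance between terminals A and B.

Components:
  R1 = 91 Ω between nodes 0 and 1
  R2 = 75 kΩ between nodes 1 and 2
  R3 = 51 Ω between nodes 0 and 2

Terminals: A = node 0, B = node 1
Reduce the network between node 0 (A) and node 1 (B) by series/parallel combination:
  Rs1 = R3 + R2 (series, joined only at node 2) = 51 + 75000 = 75050 Ω
  Rp1 = R1 ‖ Rs1 (parallel, both between nodes 0 and 1) = 1/(1/91 + 1/75050) = 90.89 Ω
R_eq = 90.89 Ω

Final answer: 90.89 Ω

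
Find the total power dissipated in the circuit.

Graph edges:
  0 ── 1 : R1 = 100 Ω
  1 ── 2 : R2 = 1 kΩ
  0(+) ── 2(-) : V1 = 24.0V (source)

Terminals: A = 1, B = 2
Nodal analysis, taking node 2 as the 0 V reference.
Source V1 fixes V_0 = 24 V.
KCL at each unknown node (sum of currents leaving = 0; resistances in Ω):
  Node 1: (V_1 - 24)/100 + (V_1 - 0)/1000 = 0
Collecting terms: 0.011 × V_1 = 0.24  =>  V_1 = 21.82 V
Power in each resistor, P = (ΔV)²/R:
  P_R1 = (24 - 21.82)²/100 = 0.0476 W
  P_R2 = (21.82 - 0)²/1000 = 0.476 W
P_total = P_R1 + P_R2 = 0.5236 W

Final answer: 0.5236 W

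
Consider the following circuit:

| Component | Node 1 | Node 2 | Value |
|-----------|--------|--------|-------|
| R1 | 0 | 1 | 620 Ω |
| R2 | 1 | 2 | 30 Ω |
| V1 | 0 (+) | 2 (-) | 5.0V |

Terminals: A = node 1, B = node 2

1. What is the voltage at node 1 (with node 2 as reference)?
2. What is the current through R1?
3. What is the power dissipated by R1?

Nodal analysis, taking node 2 as the 0 V reference.
Source V1 fixes V_0 = 5 V.
KCL at each unknown node (sum of currents leaving = 0; resistances in Ω):
  Node 1: (V_1 - 5)/620 + (V_1 - 0)/30 = 0
Collecting terms: 0.03495 × V_1 = 0.008065  =>  V_1 = 0.2308 V
Part 1:
  Read off the nodal solution: V_1 = 0.2308 V
Part 2:
  I_R1 = (V_0 - V_1)/R1 = (5 - 0.2308)/620 = 0.007692 A
  Magnitude: I_R1 = 0.007692 A
Part 3:
  I_R1 = (V_0 - V_1)/R1 = (5 - 0.2308)/620 = 0.007692 A
  P_R1 = I_R1² × R1 = (0.007692)² × 620 = 0.03669 W

Final answers:
1. V_1 = 0.2308 V
2. I_R1 = 0.007692 A
3. P_R1 = 0.03669 W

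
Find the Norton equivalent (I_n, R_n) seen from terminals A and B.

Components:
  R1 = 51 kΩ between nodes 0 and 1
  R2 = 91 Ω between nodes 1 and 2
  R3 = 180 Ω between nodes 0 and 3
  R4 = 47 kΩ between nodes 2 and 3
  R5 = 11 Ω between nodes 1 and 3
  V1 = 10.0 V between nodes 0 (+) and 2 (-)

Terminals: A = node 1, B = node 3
Find the Thévenin equivalent first; then I_n = V_th/R_th and R_n = R_th.
Step 1 — V_th is the open-circuit voltage V_A - V_B (nothing connected across the terminals).
Nodal analysis, taking node 2 as the 0 V reference.
Source V1 fixes V_0 = 10 V.
KCL at each unknown node (sum of currents leaving = 0; resistances in Ω):
  Node 1: (V_1 - 10)/51000 + (V_1 - 0)/91 + (V_1 - V_3)/11 = 0
  Node 3: (V_3 - 10)/180 + (V_3 - 0)/47000 + (V_3 - V_1)/11 = 0
Collecting terms (coefficients in siemens):
  0.1019·V_1 - 0.09091·V_3 = 0.0001961
  0.09649·V_3 - 0.09091·V_1 = 0.05556
Determinant D = (0.1019)(0.09649) - (-0.09091)(-0.09091) = 0.001569
V_1 = [(0.0001961)(0.09649) - (-0.09091)(0.05556)]/D = 3.231 V
V_3 = [(0.1019)(0.05556) - (0.0001961)(-0.09091)]/D = 3.62 V
V_th = V_1 - V_3 = 3.231 - 3.62 = -0.3891 V
Step 2 — R_th: zero the source — replace V1 by a short circuit (node 2 merges into node 0) — and find the resistance seen between A (node 1) and B (node 3).
Reduce the network between node 1 (A) and node 3 (B) by series/parallel combination:
  Rp1 = R1 ‖ R2 (parallel, both between nodes 0 and 1) = 1/(1/51000 + 1/91) = 90.84 Ω
  Rp2 = R3 ‖ R4 (parallel, both between nodes 0 and 3) = 1/(1/180 + 1/47000) = 179.3 Ω
  Rs1 = Rp1 + Rp2 (series, joined only at node 0) = 90.84 + 179.3 = 270.2 Ω
  Rp3 = R5 ‖ Rs1 (parallel, both between nodes 1 and 3) = 1/(1/11 + 1/270.2) = 10.57 Ω
R_th = 10.57 Ω
I_n = V_th/R_th = -0.3891/10.57 = -0.03681 A, and R_n = R_th = 10.57 Ω

Final answer: I_n = -0.03681 A, R_n = 10.57 Ω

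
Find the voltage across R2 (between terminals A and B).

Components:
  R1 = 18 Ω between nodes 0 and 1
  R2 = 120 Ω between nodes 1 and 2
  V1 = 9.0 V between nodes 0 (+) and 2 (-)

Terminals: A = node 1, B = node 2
R1 and R2 are in series across V1 (node 0 → node 1 → node 2), and the output A–B is taken across R2, so this is a voltage divider.
Series current: I = V1/(R1 + R2) = 9/(18 + 120) = 9/138 = 0.06522 A
V_R2 = I × R2 = V1 × R2/(R1 + R2) = 9 × 120/138 = 7.826 V

Final answer: 7.826 V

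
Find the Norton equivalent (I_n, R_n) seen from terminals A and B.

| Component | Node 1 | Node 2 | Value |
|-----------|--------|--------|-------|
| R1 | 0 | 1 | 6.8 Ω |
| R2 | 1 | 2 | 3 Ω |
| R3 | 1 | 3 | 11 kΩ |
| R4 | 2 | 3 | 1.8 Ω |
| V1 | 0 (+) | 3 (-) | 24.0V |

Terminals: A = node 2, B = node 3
Find the Thévenin equivalent first; then I_n = V_th/R_th and R_n = R_th.
Step 1 — V_th is the open-circuit voltage V_A - V_B (nothing connected across the terminals).
Nodal analysis, taking node 3 as the 0 V reference.
Source V1 fixes V_0 = 24 V.
KCL at each unknown node (sum of currents leaving = 0; resistances in Ω):
  Node 1: (V_1 - 24)/6.8 + (V_1 - V_2)/3 + (V_1 - 0)/11000 = 0
  Node 2: (V_2 - V_1)/3 + (V_2 - 0)/1.8 = 0
Collecting terms (coefficients in siemens):
  0.4805·V_1 - 0.3333·V_2 = 3.529
  0.8889·V_2 - 0.3333·V_1 = 0
Determinant D = (0.4805)(0.8889) - (-0.3333)(-0.3333) = 0.316
V_1 = [(3.529)(0.8889) - (-0.3333)(0)]/D = 9.928 V
V_2 = [(0.4805)(0) - (3.529)(-0.3333)]/D = 3.723 V
V_th = V_2 - V_3 = 3.723 - 0 = 3.723 V
Step 2 — R_th: zero the source — replace V1 by a short circuit (node 3 merges into node 0) — and find the resistance seen between A (node 2) and B (node 0).
Reduce the network between node 2 (A) and node 0 (B) by series/parallel combination:
  Rp1 = R1 ‖ R3 (parallel, both between nodes 0 and 1) = 1/(1/6.8 + 1/11000) = 6.796 Ω
  Rs1 = R2 + Rp1 (series, joined only at node 1) = 3 + 6.796 = 9.796 Ω
  Rp2 = R4 ‖ Rs1 (parallel, both between nodes 0 and 2) = 1/(1/1.8 + 1/9.796) = 1.521 Ω
R_th = 1.521 Ω
I_n = V_th/R_th = 3.723/1.521 = 2.449 A, and R_n = R_th = 1.521 Ω

Final answer: I_n = 2.449 A, R_n = 1.521 Ω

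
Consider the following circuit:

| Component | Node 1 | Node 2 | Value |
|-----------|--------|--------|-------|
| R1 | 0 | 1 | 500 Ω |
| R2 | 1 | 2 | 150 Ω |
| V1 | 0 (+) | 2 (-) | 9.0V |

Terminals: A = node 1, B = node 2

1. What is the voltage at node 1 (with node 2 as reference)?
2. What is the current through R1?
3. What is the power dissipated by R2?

Nodal analysis, taking node 2 as the 0 V reference.
Source V1 fixes V_0 = 9 V.
KCL at each unknown node (sum of currents leaving = 0; resistances in Ω):
  Node 1: (V_1 - 9)/500 + (V_1 - 0)/150 = 0
Collecting terms: 0.008667 × V_1 = 0.018  =>  V_1 = 2.077 V
Part 1:
  Read off the nodal solution: V_1 = 2.077 V
Part 2:
  I_R1 = (V_0 - V_1)/R1 = (9 - 2.077)/500 = 0.01385 A
  Magnitude: I_R1 = 0.01385 A
Part 3:
  I_R2 = (V_1 - V_2)/R2 = (2.077 - 0)/150 = 0.01385 A
  P_R2 = I_R2² × R2 = (0.01385)² × 150 = 0.02876 W

Final answers:
1. V_1 = 2.077 V
2. I_R1 = 0.01385 A
3. P_R2 = 0.02876 W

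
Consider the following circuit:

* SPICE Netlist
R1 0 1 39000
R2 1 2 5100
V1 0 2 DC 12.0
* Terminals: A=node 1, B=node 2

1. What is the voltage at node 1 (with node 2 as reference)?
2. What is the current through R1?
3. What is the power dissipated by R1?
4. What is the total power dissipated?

Nodal analysis, taking node 2 as the 0 V reference.
Source V1 fixes V_0 = 12 V.
KCL at each unknown node (sum of currents leaving = 0; resistances in Ω):
  Node 1: (V_1 - 12)/39000 + (V_1 - 0)/5100 = 0
Collecting terms: 0.0002217 × V_1 = 0.0003077  =>  V_1 = 1.388 V
Part 1:
  Read off the nodal solution: V_1 = 1.388 V
Part 2:
  I_R1 = (V_0 - V_1)/R1 = (12 - 1.388)/39000 = 0.0002721 A
  Magnitude: I_R1 = 0.0002721 A
Part 3:
  I_R1 = (V_0 - V_1)/R1 = (12 - 1.388)/39000 = 0.0002721 A
  P_R1 = I_R1² × R1 = (0.0002721)² × 39000 = 0.002888 W
Part 4:
  Power in each resistor, P = (ΔV)²/R:
    P_R1 = (12 - 1.388)²/39000 = 0.002888 W
    P_R2 = (1.388 - 0)²/5100 = 0.0003776 W
  P_total = P_R1 + P_R2 = 0.003265 W

Final answers:
1. V_1 = 1.388 V
2. I_R1 = 0.0002721 A
3. P_R1 = 0.002888 W
4. P_total = 0.003265 W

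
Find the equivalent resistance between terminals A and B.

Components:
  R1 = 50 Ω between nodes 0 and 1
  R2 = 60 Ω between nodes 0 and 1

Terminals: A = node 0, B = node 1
Reduce the network between node 0 (A) and node 1 (B) by series/parallel combination:
  Rp1 = R1 ‖ R2 (parallel, both between nodes 0 and 1) = 1/(1/50 + 1/60) = 27.27 Ω
R_eq = 27.27 Ω

Final answer: 27.27 Ω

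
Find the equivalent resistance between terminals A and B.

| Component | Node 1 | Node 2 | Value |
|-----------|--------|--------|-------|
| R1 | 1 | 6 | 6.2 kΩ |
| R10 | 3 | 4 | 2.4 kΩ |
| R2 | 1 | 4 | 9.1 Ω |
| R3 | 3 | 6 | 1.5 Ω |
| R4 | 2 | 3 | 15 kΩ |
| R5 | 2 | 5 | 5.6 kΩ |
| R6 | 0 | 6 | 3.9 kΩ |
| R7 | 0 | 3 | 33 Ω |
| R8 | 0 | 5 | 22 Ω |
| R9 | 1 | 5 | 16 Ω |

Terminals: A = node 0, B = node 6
The network is not a plain series/parallel combination. Inject a 1 A test current into terminal A (node 0) and return it from terminal B (node 6); then R_eq = V_A / (1 A).
Nodal analysis, taking node 6 as the 0 V reference.
Current source I_test pushes 1 A into node 0 and draws it out of node 6.
KCL at each unknown node (sum of currents leaving = 0; resistances in Ω):
  Node 0: (V_0 - 0)/3900 + (V_0 - V_3)/33 + (V_0 - V_5)/22 - 1 = 0
  Node 1: (V_1 - 0)/6200 + (V_1 - V_4)/9.1 + (V_1 - V_5)/16 = 0
  Node 2: (V_2 - V_3)/15000 + (V_2 - V_5)/5600 = 0
  Node 3: (V_3 - V_0)/33 + (V_3 - V_2)/15000 + (V_3 - 0)/1.5 + (V_3 - V_4)/2400 = 0
  Node 4: (V_4 - V_1)/9.1 + (V_4 - V_3)/2400 = 0
  Node 5: (V_5 - V_0)/22 + (V_5 - V_1)/16 + (V_5 - V_2)/5600 = 0
Collecting terms (coefficients in siemens):
  0.07601·V_0 - 0.0303·V_3 - 0.04545·V_5 = 1
  0.1726·V_1 - 0.1099·V_4 - 0.0625·V_5 = 0
  0.0002452·V_2 - 0.00006667·V_3 - 0.0001786·V_5 = 0
  0.6975·V_3 - 0.0303·V_0 - 0.00006667·V_2 - 0.0004167·V_4 = 0
  0.1103·V_4 - 0.1099·V_1 - 0.0004167·V_3 = 0
  0.1081·V_5 - 0.04545·V_0 - 0.0625·V_1 - 0.0001786·V_2 = 0
Solving these 6 simultaneous equations (Gaussian elimination) gives:
  V_0 = 33.54 V, V_1 = 32.81 V, V_2 = 24.51 V, V_3 = 1.479 V
  V_4 = 32.69 V, V_5 = 33.1 V
R_eq = V_0 / 1 A = 33.54 Ω

Final answer: 33.54 Ω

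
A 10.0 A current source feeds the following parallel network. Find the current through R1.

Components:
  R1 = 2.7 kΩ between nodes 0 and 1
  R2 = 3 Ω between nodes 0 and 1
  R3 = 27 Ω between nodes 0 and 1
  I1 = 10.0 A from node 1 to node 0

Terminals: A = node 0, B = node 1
All resistors sit directly between nodes 0 and 1, so they are in parallel and share one voltage V; the full source current 10 A splits among them.
1/R_par = 1/2700 + 1/3 + 1/27 = 0.3707 S  =>  R_par = 2.697 Ω
V = I × R_par = 10 × 2.697 = 26.97 V
I_R1 = V/R1 = 26.97/2700 = 0.00999 A

Final answer: 0.00999 A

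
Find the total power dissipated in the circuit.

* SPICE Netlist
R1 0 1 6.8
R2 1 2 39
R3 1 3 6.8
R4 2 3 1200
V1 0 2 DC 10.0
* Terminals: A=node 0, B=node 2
Nodal analysis, taking node 2 as the 0 V reference.
Source V1 fixes V_0 = 10 V.
KCL at each unknown node (sum of currents leaving = 0; resistances in Ω):
  Node 1: (V_1 - 10)/6.8 + (V_1 - 0)/39 + (V_1 - V_3)/6.8 = 0
  Node 3: (V_3 - V_1)/6.8 + (V_3 - 0)/1200 = 0
Collecting terms (coefficients in siemens):
  0.3198·V_1 - 0.1471·V_3 = 1.471
  0.1479·V_3 - 0.1471·V_1 = 0
Determinant D = (0.3198)(0.1479) - (-0.1471)(-0.1471) = 0.02566
V_1 = [(1.471)(0.1479) - (-0.1471)(0)]/D = 8.475 V
V_3 = [(0.3198)(0) - (1.471)(-0.1471)]/D = 8.427 V
Power in each resistor, P = (ΔV)²/R:
  P_R1 = (10 - 8.475)²/6.8 = 0.3422 W
  P_R2 = (8.475 - 0)²/39 = 1.842 W
  P_R3 = (8.475 - 8.427)²/6.8 = 0.0003353 W
  P_R4 = (0 - 8.427)²/1200 = 0.05918 W
P_total = P_R1 + P_R2 + P_R3 + P_R4 = 2.243 W

Final answer: 2.243 W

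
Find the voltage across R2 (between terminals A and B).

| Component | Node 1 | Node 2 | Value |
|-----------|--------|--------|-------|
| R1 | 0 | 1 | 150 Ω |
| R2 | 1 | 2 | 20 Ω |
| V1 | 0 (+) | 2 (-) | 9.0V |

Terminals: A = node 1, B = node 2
R1 and R2 are in series across V1 (node 0 → node 1 → node 2), and the output A–B is taken across R2, so this is a voltage divider.
Series current: I = V1/(R1 + R2) = 9/(150 + 20) = 9/170 = 0.05294 A
V_R2 = I × R2 = V1 × R2/(R1 + R2) = 9 × 20/170 = 1.059 V

Final answer: 1.059 V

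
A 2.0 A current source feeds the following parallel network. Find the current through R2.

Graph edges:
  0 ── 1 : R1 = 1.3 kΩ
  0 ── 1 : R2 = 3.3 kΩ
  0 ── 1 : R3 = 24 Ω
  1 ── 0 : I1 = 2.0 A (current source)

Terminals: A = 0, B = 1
All resistors sit directly between nodes 0 and 1, so they are in parallel and share one voltage V; the full source current 2 A splits among them.
1/R_par = 1/1300 + 1/3300 + 1/24 = 0.04274 S  =>  R_par = 23.4 Ω
V = I × R_par = 2 × 23.4 = 46.8 V
I_R2 = V/R2 = 46.8/3300 = 0.01418 A

Final answer: 0.01418 A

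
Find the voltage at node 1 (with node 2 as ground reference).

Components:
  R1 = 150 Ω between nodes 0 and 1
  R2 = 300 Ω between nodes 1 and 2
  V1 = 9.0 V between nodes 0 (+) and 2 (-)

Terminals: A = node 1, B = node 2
Nodal analysis, taking node 2 as the 0 V reference.
Source V1 fixes V_0 = 9 V.
KCL at each unknown node (sum of currents leaving = 0; resistances in Ω):
  Node 1: (V_1 - 9)/150 + (V_1 - 0)/300 = 0
Collecting terms: 0.01 × V_1 = 0.06  =>  V_1 = 6 V
The requested potential is V_1 = 6 V.

Final answer: V_1 = 6 V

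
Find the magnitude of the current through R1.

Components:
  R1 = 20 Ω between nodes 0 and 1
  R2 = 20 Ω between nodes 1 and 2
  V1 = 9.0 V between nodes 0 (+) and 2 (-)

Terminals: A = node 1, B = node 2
Nodal analysis, taking node 2 as the 0 V reference.
Source V1 fixes V_0 = 9 V.
KCL at each unknown node (sum of currents leaving = 0; resistances in Ω):
  Node 1: (V_1 - 9)/20 + (V_1 - 0)/20 = 0
Collecting terms: 0.1 × V_1 = 0.45  =>  V_1 = 4.5 V
I_R1 = (V_0 - V_1)/R1 = (9 - 4.5)/20 = 0.225 A
|I_R1| = 0.225 A

Final answer: |I_R1| = 0.225 A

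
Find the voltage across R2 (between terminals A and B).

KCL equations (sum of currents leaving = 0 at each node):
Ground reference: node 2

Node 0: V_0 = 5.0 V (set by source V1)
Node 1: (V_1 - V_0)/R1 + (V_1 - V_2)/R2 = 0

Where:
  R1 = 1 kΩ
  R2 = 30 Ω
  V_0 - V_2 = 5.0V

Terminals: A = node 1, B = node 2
R1 and R2 are in series across V1 (node 0 → node 1 → node 2), and the output A–B is taken across R2, so this is a voltage divider.
Series current: I = V1/(R1 + R2) = 5/(1000 + 30) = 5/1030 = 0.004854 A
V_R2 = I × R2 = V1 × R2/(R1 + R2) = 5 × 30/1030 = 0.1456 V

Final answer: 0.1456 V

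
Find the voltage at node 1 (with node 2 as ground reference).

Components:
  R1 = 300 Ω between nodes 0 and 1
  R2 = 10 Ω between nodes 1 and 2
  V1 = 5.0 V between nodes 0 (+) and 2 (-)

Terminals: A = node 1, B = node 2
Nodal analysis, taking node 2 as the 0 V reference.
Source V1 fixes V_0 = 5 V.
KCL at each unknown node (sum of currents leaving = 0; resistances in Ω):
  Node 1: (V_1 - 5)/300 + (V_1 - 0)/10 = 0
Collecting terms: 0.1033 × V_1 = 0.01667  =>  V_1 = 0.1613 V
The requested potential is V_1 = 0.1613 V.

Final answer: V_1 = 0.1613 V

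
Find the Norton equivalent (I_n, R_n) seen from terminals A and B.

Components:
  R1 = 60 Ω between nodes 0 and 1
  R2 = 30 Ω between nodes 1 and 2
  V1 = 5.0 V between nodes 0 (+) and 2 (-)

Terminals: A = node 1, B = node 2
Find the Thévenin equivalent first; then I_n = V_th/R_th and R_n = R_th.
Step 1 — V_th is the open-circuit voltage V_A - V_B (nothing connected across the terminals).
Nodal analysis, taking node 2 as the 0 V reference.
Source V1 fixes V_0 = 5 V.
KCL at each unknown node (sum of currents leaving = 0; resistances in Ω):
  Node 1: (V_1 - 5)/60 + (V_1 - 0)/30 = 0
Collecting terms: 0.05 × V_1 = 0.08333  =>  V_1 = 1.667 V
V_th = V_1 - V_2 = 1.667 - 0 = 1.667 V
Step 2 — R_th: zero the source — replace V1 by a short circuit (node 2 merges into node 0) — and find the resistance seen between A (node 1) and B (node 0).
Reduce the network between node 1 (A) and node 0 (B) by series/parallel combination:
  Rp1 = R1 ‖ R2 (parallel, both between nodes 0 and 1) = 1/(1/60 + 1/30) = 20 Ω
R_th = 20 Ω
I_n = V_th/R_th = 1.667/20 = 0.08333 A, and R_n = R_th = 20 Ω

Final answer: I_n = 0.08333 A, R_n = 20 Ω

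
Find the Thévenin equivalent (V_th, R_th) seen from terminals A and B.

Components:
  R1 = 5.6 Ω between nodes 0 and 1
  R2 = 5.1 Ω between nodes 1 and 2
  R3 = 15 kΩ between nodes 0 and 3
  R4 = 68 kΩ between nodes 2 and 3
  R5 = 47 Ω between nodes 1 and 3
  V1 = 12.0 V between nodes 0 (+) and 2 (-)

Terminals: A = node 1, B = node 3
Step 1 — V_th is the open-circuit voltage V_A - V_B (nothing connected across the terminals).
Nodal analysis, taking node 2 as the 0 V reference.
Source V1 fixes V_0 = 12 V.
KCL at each unknown node (sum of currents leaving = 0; resistances in Ω):
  Node 1: (V_1 - 12)/5.6 + (V_1 - 0)/5.1 + (V_1 - V_3)/47 = 0
  Node 3: (V_3 - 12)/15000 + (V_3 - 0)/68000 + (V_3 - V_1)/47 = 0
Collecting terms (coefficients in siemens):
  0.3959·V_1 - 0.02128·V_3 = 2.143
  0.02136·V_3 - 0.02128·V_1 = 0.0008
Determinant D = (0.3959)(0.02136) - (-0.02128)(-0.02128) = 0.008003
V_1 = [(2.143)(0.02136) - (-0.02128)(0.0008)]/D = 5.721 V
V_3 = [(0.3959)(0.0008) - (2.143)(-0.02128)]/D = 5.736 V
V_th = V_1 - V_3 = 5.721 - 5.736 = -0.01566 V
Step 2 — R_th: zero the source — replace V1 by a short circuit (node 2 merges into node 0) — and find the resistance seen between A (node 1) and B (node 3).
Reduce the network between node 1 (A) and node 3 (B) by series/parallel combination:
  Rp1 = R1 ‖ R2 (parallel, both between nodes 0 and 1) = 1/(1/5.6 + 1/5.1) = 2.669 Ω
  Rp2 = R3 ‖ R4 (parallel, both between nodes 0 and 3) = 1/(1/15000 + 1/68000) = 12290 Ω
  Rs1 = Rp1 + Rp2 (series, joined only at node 0) = 2.669 + 12290 = 12290 Ω
  Rp3 = R5 ‖ Rs1 (parallel, both between nodes 1 and 3) = 1/(1/47 + 1/12290) = 46.82 Ω
R_th = 46.82 Ω

Final answer: V_th = -0.01566 V, R_th = 46.82 Ω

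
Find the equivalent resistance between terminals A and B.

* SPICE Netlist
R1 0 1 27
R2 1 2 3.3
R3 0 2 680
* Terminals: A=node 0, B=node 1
Reduce the network between node 0 (A) and node 1 (B) by series/parallel combination:
  Rs1 = R3 + R2 (series, joined only at node 2) = 680 + 3.3 = 683.3 Ω
  Rp1 = R1 ‖ Rs1 (parallel, both between nodes 0 and 1) = 1/(1/27 + 1/683.3) = 25.97 Ω
R_eq = 25.97 Ω

Final answer: 25.97 Ω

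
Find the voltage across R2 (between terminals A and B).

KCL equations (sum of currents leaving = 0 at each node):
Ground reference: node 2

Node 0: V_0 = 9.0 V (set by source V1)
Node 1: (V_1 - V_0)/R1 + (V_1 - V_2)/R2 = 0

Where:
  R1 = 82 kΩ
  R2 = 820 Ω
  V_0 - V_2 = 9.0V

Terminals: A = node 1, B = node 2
R1 and R2 are in series across V1 (node 0 → node 1 → node 2), and the output A–B is taken across R2, so this is a voltage divider.
Series current: I = V1/(R1 + R2) = 9/(82000 + 820) = 9/82820 = 0.0001087 A
V_R2 = I × R2 = V1 × R2/(R1 + R2) = 9 × 820/82820 = 0.08911 V

Final answer: 0.08911 V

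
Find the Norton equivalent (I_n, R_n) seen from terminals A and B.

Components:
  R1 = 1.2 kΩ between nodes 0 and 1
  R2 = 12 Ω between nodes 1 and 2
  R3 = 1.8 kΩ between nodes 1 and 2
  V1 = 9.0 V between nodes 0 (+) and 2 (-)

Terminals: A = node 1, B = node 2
Find the Thévenin equivalent first; then I_n = V_th/R_th and R_n = R_th.
Step 1 — V_th is the open-circuit voltage V_A - V_B (nothing connected across the terminals).
Nodal analysis, taking node 2 as the 0 V reference.
Source V1 fixes V_0 = 9 V.
KCL at each unknown node (sum of currents leaving = 0; resistances in Ω):
  Node 1: (V_1 - 9)/1200 + (V_1 - 0)/12 + (V_1 - 0)/1800 = 0
Collecting terms: 0.08472 × V_1 = 0.0075  =>  V_1 = 0.08852 V
V_th = V_1 - V_2 = 0.08852 - 0 = 0.08852 V
Step 2 — R_th: zero the source — replace V1 by a short circuit (node 2 merges into node 0) — and find the resistance seen between A (node 1) and B (node 0).
Reduce the network between node 1 (A) and node 0 (B) by series/parallel combination:
  Rp1 = R1 ‖ R2 ‖ R3 (parallel, all between nodes 0 and 1) = 1/(1/1200 + 1/12 + 1/1800) = 11.8 Ω
R_th = 11.8 Ω
I_n = V_th/R_th = 0.08852/11.8 = 0.0075 A, and R_n = R_th = 11.8 Ω

Final answer: I_n = 0.0075 A, R_n = 11.8 Ω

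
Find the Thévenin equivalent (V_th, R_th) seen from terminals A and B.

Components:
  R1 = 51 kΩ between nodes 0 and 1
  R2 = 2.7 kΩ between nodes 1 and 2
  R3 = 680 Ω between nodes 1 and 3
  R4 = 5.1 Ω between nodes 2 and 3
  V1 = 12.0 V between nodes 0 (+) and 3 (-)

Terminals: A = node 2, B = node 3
Step 1 — V_th is the open-circuit voltage V_A - V_B (nothing connected across the terminals).
Nodal analysis, taking node 3 as the 0 V reference.
Source V1 fixes V_0 = 12 V.
KCL at each unknown node (sum of currents leaving = 0; resistances in Ω):
  Node 1: (V_1 - 12)/51000 + (V_1 - V_2)/2700 + (V_1 - 0)/680 = 0
  Node 2: (V_2 - V_1)/2700 + (V_2 - 0)/5.1 = 0
Collecting terms (coefficients in siemens):
  0.001861·V_1 - 0.0003704·V_2 = 0.0002353
  0.1964·V_2 - 0.0003704·V_1 = 0
Determinant D = (0.001861)(0.1964) - (-0.0003704)(-0.0003704) = 0.0003654
V_1 = [(0.0002353)(0.1964) - (-0.0003704)(0)]/D = 0.1265 V
V_2 = [(0.001861)(0) - (0.0002353)(-0.0003704)]/D = 0.0002385 V
V_th = V_2 - V_3 = 0.0002385 - 0 = 0.0002385 V
Step 2 — R_th: zero the source — replace V1 by a short circuit (node 3 merges into node 0) — and find the resistance seen between A (node 2) and B (node 0).
Reduce the network between node 2 (A) and node 0 (B) by series/parallel combination:
  Rp1 = R1 ‖ R3 (parallel, both between nodes 0 and 1) = 1/(1/51000 + 1/680) = 671.1 Ω
  Rs1 = R2 + Rp1 (series, joined only at node 1) = 2700 + 671.1 = 3371 Ω
  Rp2 = R4 ‖ Rs1 (parallel, both between nodes 0 and 2) = 1/(1/5.1 + 1/3371) = 5.092 Ω
R_th = 5.092 Ω

Final answer: V_th = 0.0002385 V, R_th = 5.092 Ω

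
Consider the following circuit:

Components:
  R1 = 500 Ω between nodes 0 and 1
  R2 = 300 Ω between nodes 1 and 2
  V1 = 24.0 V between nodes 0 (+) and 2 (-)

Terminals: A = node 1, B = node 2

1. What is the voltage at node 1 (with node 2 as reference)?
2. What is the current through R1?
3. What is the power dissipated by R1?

Nodal analysis, taking node 2 as the 0 V reference.
Source V1 fixes V_0 = 24 V.
KCL at each unknown node (sum of currents leaving = 0; resistances in Ω):
  Node 1: (V_1 - 24)/500 + (V_1 - 0)/300 = 0
Collecting terms: 0.005333 × V_1 = 0.048  =>  V_1 = 9 V
Part 1:
  Read off the nodal solution: V_1 = 9 V
Part 2:
  I_R1 = (V_0 - V_1)/R1 = (24 - 9)/500 = 0.03 A
  Magnitude: I_R1 = 0.03 A
Part 3:
  I_R1 = (V_0 - V_1)/R1 = (24 - 9)/500 = 0.03 A
  P_R1 = I_R1² × R1 = (0.03)² × 500 = 0.45 W

Final answers:
1. V_1 = 9 V
2. I_R1 = 0.03 A
3. P_R1 = 0.45 W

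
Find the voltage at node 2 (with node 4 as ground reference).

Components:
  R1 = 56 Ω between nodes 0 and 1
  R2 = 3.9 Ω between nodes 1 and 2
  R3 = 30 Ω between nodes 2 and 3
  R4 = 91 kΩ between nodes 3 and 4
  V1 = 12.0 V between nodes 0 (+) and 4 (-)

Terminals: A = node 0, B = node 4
Nodal analysis, taking node 4 as the 0 V reference.
Source V1 fixes V_0 = 12 V.
KCL at each unknown node (sum of currents leaving = 0; resistances in Ω):
  Node 1: (V_1 - 12)/56 + (V_1 - V_2)/3.9 = 0
  Node 2: (V_2 - V_1)/3.9 + (V_2 - V_3)/30 = 0
  Node 3: (V_3 - V_2)/30 + (V_3 - 0)/91000 = 0
Collecting terms (coefficients in siemens):
  0.2743·V_1 - 0.2564·V_2 = 0.2143
  0.2897·V_2 - 0.2564·V_1 - 0.03333·V_3 = 0
  0.03334·V_3 - 0.03333·V_2 = 0
Solving these 3 simultaneous equations (Gaussian elimination) gives:
  V_1 = 11.99 V, V_2 = 11.99 V, V_3 = 11.99 V
The requested potential is V_2 = 11.99 V.

Final answer: V_2 = 11.99 V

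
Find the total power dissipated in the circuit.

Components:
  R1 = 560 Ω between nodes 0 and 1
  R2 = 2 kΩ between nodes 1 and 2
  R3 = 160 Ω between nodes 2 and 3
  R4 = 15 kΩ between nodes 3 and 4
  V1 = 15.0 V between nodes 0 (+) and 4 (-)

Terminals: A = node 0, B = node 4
Nodal analysis, taking node 4 as the 0 V reference.
Source V1 fixes V_0 = 15 V.
KCL at each unknown node (sum of currents leaving = 0; resistances in Ω):
  Node 1: (V_1 - 15)/560 + (V_1 - V_2)/2000 = 0
  Node 2: (V_2 - V_1)/2000 + (V_2 - V_3)/160 = 0
  Node 3: (V_3 - V_2)/160 + (V_3 - 0)/15000 = 0
Collecting terms (coefficients in siemens):
  0.002286·V_1 - 0.0005·V_2 = 0.02679
  0.00675·V_2 - 0.0005·V_1 - 0.00625·V_3 = 0
  0.006317·V_3 - 0.00625·V_2 = 0
Solving these 3 simultaneous equations (Gaussian elimination) gives:
  V_1 = 14.53 V, V_2 = 12.83 V, V_3 = 12.7 V
Power in each resistor, P = (ΔV)²/R:
  P_R1 = (15 - 14.53)²/560 = 0.0004013 W
  P_R2 = (14.53 - 12.83)²/2000 = 0.001433 W
  P_R3 = (12.83 - 12.7)²/160 = 0.0001147 W
  P_R4 = (12.7 - 0)²/15000 = 0.01075 W
P_total = P_R1 + P_R2 + P_R3 + P_R4 = 0.0127 W

Final answer: 0.0127 W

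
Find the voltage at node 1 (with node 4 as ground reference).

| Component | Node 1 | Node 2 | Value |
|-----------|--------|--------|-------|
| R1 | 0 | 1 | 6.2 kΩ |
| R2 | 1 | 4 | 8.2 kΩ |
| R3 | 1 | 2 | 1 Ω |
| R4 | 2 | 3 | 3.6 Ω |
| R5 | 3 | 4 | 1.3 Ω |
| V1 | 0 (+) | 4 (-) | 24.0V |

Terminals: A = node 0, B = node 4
Nodal analysis, taking node 4 as the 0 V reference.
Source V1 fixes V_0 = 24 V.
KCL at each unknown node (sum of currents leaving = 0; resistances in Ω):
  Node 1: (V_1 - 24)/6200 + (V_1 - 0)/8200 + (V_1 - V_2)/1 = 0
  Node 2: (V_2 - V_1)/1 + (V_2 - V_3)/3.6 = 0
  Node 3: (V_3 - V_2)/3.6 + (V_3 - 0)/1.3 = 0
Collecting terms (coefficients in siemens):
  1·V_1 - 1·V_2 = 0.003871
  1.278·V_2 - 1·V_1 - 0.2778·V_3 = 0
  1.047·V_3 - 0.2778·V_2 = 0
Solving these 3 simultaneous equations (Gaussian elimination) gives:
  V_1 = 0.0228 V, V_2 = 0.01894 V, V_3 = 0.005024 V
The requested potential is V_1 = 0.0228 V.

Final answer: V_1 = 0.0228 V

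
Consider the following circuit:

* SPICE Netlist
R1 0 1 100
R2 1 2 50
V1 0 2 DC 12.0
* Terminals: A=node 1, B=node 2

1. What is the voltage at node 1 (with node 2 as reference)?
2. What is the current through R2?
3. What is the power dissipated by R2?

Nodal analysis, taking node 2 as the 0 V reference.
Source V1 fixes V_0 = 12 V.
KCL at each unknown node (sum of currents leaving = 0; resistances in Ω):
  Node 1: (V_1 - 12)/100 + (V_1 - 0)/50 = 0
Collecting terms: 0.03 × V_1 = 0.12  =>  V_1 = 4 V
Part 1:
  Read off the nodal solution: V_1 = 4 V
Part 2:
  I_R2 = (V_1 - V_2)/R2 = (4 - 0)/50 = 0.08 A
  Magnitude: I_R2 = 0.08 A
Part 3:
  I_R2 = (V_1 - V_2)/R2 = (4 - 0)/50 = 0.08 A
  P_R2 = I_R2² × R2 = (0.08)² × 50 = 0.32 W

Final answers:
1. V_1 = 4 V
2. I_R2 = 0.08 A
3. P_R2 = 0.32 W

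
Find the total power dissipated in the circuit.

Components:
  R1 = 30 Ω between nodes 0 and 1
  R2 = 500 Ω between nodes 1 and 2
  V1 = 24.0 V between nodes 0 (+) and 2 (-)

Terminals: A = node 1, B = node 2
Nodal analysis, taking node 2 as the 0 V reference.
Source V1 fixes V_0 = 24 V.
KCL at each unknown node (sum of currents leaving = 0; resistances in Ω):
  Node 1: (V_1 - 24)/30 + (V_1 - 0)/500 = 0
Collecting terms: 0.03533 × V_1 = 0.8  =>  V_1 = 22.64 V
Power in each resistor, P = (ΔV)²/R:
  P_R1 = (24 - 22.64)²/30 = 0.06152 W
  P_R2 = (22.64 - 0)²/500 = 1.025 W
P_total = P_R1 + P_R2 = 1.087 W

Final answer: 1.087 W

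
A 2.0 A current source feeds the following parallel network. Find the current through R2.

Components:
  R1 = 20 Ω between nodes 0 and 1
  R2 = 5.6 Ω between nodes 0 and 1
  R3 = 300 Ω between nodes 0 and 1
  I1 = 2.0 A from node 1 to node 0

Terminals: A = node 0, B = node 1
All resistors sit directly between nodes 0 and 1, so they are in parallel and share one voltage V; the full source current 2 A splits among them.
1/R_par = 1/20 + 1/5.6 + 1/300 = 0.2319 S  =>  R_par = 4.312 Ω
V = I × R_par = 2 × 4.312 = 8.624 V
I_R2 = V/R2 = 8.624/5.6 = 1.54 A

Final answer: 1.54 A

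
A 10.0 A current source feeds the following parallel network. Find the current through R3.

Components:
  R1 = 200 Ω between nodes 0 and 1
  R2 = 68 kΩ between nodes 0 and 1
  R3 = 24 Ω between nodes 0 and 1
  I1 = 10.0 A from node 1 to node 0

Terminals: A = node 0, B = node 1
All resistors sit directly between nodes 0 and 1, so they are in parallel and share one voltage V; the full source current 10 A splits among them.
1/R_par = 1/200 + 1/68000 + 1/24 = 0.04668 S  =>  R_par = 21.42 Ω
V = I × R_par = 10 × 21.42 = 214.2 V
I_R3 = V/R3 = 214.2/24 = 8.926 A

Final answer: 8.926 A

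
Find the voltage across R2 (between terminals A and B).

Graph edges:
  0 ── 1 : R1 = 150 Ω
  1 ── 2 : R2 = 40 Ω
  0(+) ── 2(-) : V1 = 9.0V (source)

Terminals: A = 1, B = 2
R1 and R2 are in series across V1 (node 0 → node 1 → node 2), and the output A–B is taken across R2, so this is a voltage divider.
Series current: I = V1/(R1 + R2) = 9/(150 + 40) = 9/190 = 0.04737 A
V_R2 = I × R2 = V1 × R2/(R1 + R2) = 9 × 40/190 = 1.895 V

Final answer: 1.895 V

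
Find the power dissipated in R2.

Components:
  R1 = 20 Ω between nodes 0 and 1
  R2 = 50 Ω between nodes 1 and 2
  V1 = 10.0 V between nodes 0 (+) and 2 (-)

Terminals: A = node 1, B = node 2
Nodal analysis, taking node 2 as the 0 V reference.
Source V1 fixes V_0 = 10 V.
KCL at each unknown node (sum of currents leaving = 0; resistances in Ω):
  Node 1: (V_1 - 10)/20 + (V_1 - 0)/50 = 0
Collecting terms: 0.07 × V_1 = 0.5  =>  V_1 = 7.143 V
I_R2 = (V_1 - V_2)/R2 = (7.143 - 0)/50 = 0.1429 A
P_R2 = I_R2² × R2 = (0.1429)² × 50 = 1.02 W

Final answer: 1.02 W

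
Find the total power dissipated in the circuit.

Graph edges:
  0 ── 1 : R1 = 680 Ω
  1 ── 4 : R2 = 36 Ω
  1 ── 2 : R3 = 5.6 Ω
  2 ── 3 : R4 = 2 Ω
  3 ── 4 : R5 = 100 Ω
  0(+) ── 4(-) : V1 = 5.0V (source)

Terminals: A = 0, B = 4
Nodal analysis, taking node 4 as the 0 V reference.
Source V1 fixes V_0 = 5 V.
KCL at each unknown node (sum of currents leaving = 0; resistances in Ω):
  Node 1: (V_1 - 5)/680 + (V_1 - 0)/36 + (V_1 - V_2)/5.6 = 0
  Node 2: (V_2 - V_1)/5.6 + (V_2 - V_3)/2 = 0
  Node 3: (V_3 - V_2)/2 + (V_3 - 0)/100 = 0
Collecting terms (coefficients in siemens):
  0.2078·V_1 - 0.1786·V_2 = 0.007353
  0.6786·V_2 - 0.1786·V_1 - 0.5·V_3 = 0
  0.51·V_3 - 0.5·V_2 = 0
Solving these 3 simultaneous equations (Gaussian elimination) gives:
  V_1 = 0.1908 V, V_2 = 0.1808 V, V_3 = 0.1773 V
Power in each resistor, P = (ΔV)²/R:
  P_R1 = (5 - 0.1908)²/680 = 0.03401 W
  P_R2 = (0.1908 - 0)²/36 = 0.001011 W
  P_R3 = (0.1908 - 0.1808)²/5.6 = 0.0000176 W
  P_R4 = (0.1808 - 0.1773)²/2 = 0.000006287 W
  P_R5 = (0.1773 - 0)²/100 = 0.0003144 W
P_total = P_R1 + P_R2 + P_R3 + P_R4 + P_R5 = 0.03536 W

Final answer: 0.03536 W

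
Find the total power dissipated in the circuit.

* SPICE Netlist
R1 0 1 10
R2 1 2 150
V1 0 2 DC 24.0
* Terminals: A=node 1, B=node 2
Nodal analysis, taking node 2 as the 0 V reference.
Source V1 fixes V_0 = 24 V.
KCL at each unknown node (sum of currents leaving = 0; resistances in Ω):
  Node 1: (V_1 - 24)/10 + (V_1 - 0)/150 = 0
Collecting terms: 0.1067 × V_1 = 2.4  =>  V_1 = 22.5 V
Power in each resistor, P = (ΔV)²/R:
  P_R1 = (24 - 22.5)²/10 = 0.225 W
  P_R2 = (22.5 - 0)²/150 = 3.375 W
P_total = P_R1 + P_R2 = 3.6 W

Final answer: 3.6 W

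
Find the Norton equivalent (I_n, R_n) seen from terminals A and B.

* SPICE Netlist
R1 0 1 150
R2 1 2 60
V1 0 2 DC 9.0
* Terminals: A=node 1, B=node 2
Find the Thévenin equivalent first; then I_n = V_th/R_th and R_n = R_th.
Step 1 — V_th is the open-circuit voltage V_A - V_B (nothing connected across the terminals).
Nodal analysis, taking node 2 as the 0 V reference.
Source V1 fixes V_0 = 9 V.
KCL at each unknown node (sum of currents leaving = 0; resistances in Ω):
  Node 1: (V_1 - 9)/150 + (V_1 - 0)/60 = 0
Collecting terms: 0.02333 × V_1 = 0.06  =>  V_1 = 2.571 V
V_th = V_1 - V_2 = 2.571 - 0 = 2.571 V
Step 2 — R_th: zero the source — replace V1 by a short circuit (node 2 merges into node 0) — and find the resistance seen between A (node 1) and B (node 0).
Reduce the network between node 1 (A) and node 0 (B) by series/parallel combination:
  Rp1 = R1 ‖ R2 (parallel, both between nodes 0 and 1) = 1/(1/150 + 1/60) = 42.86 Ω
R_th = 42.86 Ω
I_n = V_th/R_th = 2.571/42.86 = 0.06 A, and R_n = R_th = 42.86 Ω

Final answer: I_n = 0.06 A, R_n = 42.86 Ω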